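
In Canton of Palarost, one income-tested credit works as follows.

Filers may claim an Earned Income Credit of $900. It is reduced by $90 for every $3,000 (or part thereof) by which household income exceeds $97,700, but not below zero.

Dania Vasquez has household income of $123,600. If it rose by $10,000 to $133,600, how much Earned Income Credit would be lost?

At $123,600 — income exceeds $97,700 by $25,900, which is 9 full-or-partial $3,000 increments; reduction = 9 × $90 = $810, leaving $90.
At $133,600 — income exceeds $97,700 by $35,900 → 12 increments × $90 = $1,080 ≥ base, so the credit is $0.
Lost: $90 − $0 = $90.

$90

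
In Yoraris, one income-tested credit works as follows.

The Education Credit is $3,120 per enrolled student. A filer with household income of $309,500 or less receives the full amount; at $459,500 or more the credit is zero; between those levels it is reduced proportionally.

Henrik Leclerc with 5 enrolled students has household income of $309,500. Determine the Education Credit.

Education Credit: base = 5 × $3,120 = $15,600. $309,500 is at or below the $309,500 threshold, so the full $15,600 applies.

$15,600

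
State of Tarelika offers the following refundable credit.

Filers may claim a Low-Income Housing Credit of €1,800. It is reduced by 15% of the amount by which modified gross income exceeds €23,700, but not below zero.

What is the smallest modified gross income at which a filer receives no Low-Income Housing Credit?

€35,700

The credit falls by 15% of each euro above €23,700, so it reaches zero when the excess is €1,800 / 15% = €12,000: income = €23,700 + €12,000 = €35,700.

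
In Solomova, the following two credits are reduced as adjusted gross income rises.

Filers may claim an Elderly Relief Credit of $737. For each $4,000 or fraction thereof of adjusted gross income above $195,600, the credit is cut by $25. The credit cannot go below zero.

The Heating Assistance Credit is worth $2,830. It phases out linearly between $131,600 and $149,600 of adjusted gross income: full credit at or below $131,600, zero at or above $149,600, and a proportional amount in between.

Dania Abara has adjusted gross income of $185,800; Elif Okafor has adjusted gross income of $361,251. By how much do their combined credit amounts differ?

$737

Dania ($185,800): Elderly Relief Credit: $185,800 is at or below the $195,600 threshold, so the full $737 applies. Heating Assistance Credit: $185,800 is at or above $149,600, so the credit is $0. total $737 + $0 = $737
Elif ($361,251): Elderly Relief Credit: income exceeds $195,600 by $165,651 → 42 increments × $25 = $1,050 ≥ base, so the credit is $0. Heating Assistance Credit: $361,251 is at or above $149,600, so the credit is $0. total $0 + $0 = $0
Difference: |$737 − $0| = $737.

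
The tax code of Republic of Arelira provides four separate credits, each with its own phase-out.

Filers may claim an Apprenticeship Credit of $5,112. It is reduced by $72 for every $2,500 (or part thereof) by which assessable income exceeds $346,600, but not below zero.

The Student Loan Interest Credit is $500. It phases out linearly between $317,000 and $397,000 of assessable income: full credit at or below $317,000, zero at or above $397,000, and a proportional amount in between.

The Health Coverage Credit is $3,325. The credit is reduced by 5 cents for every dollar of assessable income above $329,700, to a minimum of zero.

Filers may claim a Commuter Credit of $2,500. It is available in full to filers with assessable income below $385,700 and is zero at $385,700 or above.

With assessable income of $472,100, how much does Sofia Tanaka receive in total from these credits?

Apprenticeship Credit: income exceeds $346,600 by $125,500, which is 51 full-or-partial $2,500 increments; reduction = 51 × $72 = $3,672, leaving $1,440.
Student Loan Interest Credit: $472,100 is at or above $397,000, so the credit is $0.
Health Coverage Credit: 5% of the $142,400 excess over $329,700 is $7,120 ≥ base, so the credit is $0.
Commuter Credit: $472,100 meets or exceeds the $385,700 cutoff, so the credit is $0.
Total: $1,440 + $0 + $0 + $0 = $1,440.

$1,440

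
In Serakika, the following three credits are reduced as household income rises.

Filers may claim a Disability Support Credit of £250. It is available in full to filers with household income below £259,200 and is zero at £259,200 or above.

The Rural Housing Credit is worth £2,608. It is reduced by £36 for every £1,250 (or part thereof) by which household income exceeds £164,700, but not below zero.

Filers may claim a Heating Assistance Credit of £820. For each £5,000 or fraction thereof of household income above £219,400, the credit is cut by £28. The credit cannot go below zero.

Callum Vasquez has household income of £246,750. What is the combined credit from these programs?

£1,134

Disability Support Credit: £246,750 is below the £259,200 cutoff, so the full £250 applies.
Rural Housing Credit: income exceeds £164,700 by £82,050, which is 66 full-or-partial £1,250 increments; reduction = 66 × £36 = £2,376, leaving £232.
Heating Assistance Credit: income exceeds £219,400 by £27,350, which is 6 full-or-partial £5,000 increments; reduction = 6 × £28 = £168, leaving £652.
Total: £250 + £232 + £652 = £1,134.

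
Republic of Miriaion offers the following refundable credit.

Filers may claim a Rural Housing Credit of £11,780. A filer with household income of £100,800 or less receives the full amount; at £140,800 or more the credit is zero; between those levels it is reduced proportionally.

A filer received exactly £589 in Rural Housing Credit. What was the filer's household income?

£589 is 589/11,780 of the full £11,780, so 11,191/11,780 of the £40,000 range has been used: income = £100,800 + £40,000 × 11,191/11,780 = £138,800.

£138,800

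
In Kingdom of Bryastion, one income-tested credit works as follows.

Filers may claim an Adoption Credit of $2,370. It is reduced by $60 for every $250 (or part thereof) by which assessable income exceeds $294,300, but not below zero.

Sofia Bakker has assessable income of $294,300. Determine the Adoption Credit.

Adoption Credit: $294,300 is at or below the $294,300 threshold, so the full $2,370 applies.

$2,370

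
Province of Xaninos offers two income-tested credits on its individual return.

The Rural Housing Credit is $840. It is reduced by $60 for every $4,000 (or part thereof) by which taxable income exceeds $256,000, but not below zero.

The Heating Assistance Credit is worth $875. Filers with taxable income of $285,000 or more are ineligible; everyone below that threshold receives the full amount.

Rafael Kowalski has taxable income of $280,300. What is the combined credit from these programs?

Rural Housing Credit: income exceeds $256,000 by $24,300, which is 7 full-or-partial $4,000 increments; reduction = 7 × $60 = $420, leaving $420.
Heating Assistance Credit: $280,300 is below the $285,000 cutoff, so the full $875 applies.
Total: $420 + $875 = $1,295.

$1,295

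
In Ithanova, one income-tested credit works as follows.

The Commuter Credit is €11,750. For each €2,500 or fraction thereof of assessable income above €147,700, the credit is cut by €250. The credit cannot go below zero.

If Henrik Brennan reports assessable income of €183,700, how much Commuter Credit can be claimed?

Commuter Credit: income exceeds €147,700 by €36,000, which is 15 full-or-partial €2,500 increments; reduction = 15 × €250 = €3,750, leaving €8,000.

€8,000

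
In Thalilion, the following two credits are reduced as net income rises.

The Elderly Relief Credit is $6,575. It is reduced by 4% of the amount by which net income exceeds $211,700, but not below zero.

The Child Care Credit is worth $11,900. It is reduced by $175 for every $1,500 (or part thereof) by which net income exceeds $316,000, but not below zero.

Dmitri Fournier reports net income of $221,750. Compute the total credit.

Elderly Relief Credit: 4% of the $10,050 excess over $211,700 is $402; credit = $6,575 − $402 = $6,173.
Child Care Credit: $221,750 is at or below the $316,000 threshold, so the full $11,900 applies.
Total: $6,173 + $11,900 = $18,073.

$18,073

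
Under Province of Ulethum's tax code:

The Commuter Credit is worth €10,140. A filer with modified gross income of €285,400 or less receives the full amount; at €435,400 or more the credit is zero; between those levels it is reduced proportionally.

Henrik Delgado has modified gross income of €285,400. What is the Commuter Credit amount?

Commuter Credit: €285,400 is at or below the €285,400 threshold, so the full €10,140 applies.

€10,140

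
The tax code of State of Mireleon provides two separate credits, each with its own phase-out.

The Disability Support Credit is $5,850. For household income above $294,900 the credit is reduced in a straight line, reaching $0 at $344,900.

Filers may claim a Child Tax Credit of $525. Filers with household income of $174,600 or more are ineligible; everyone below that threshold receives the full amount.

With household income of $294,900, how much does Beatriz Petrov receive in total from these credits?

Disability Support Credit: $294,900 is at or below the $294,900 threshold, so the full $5,850 applies.
Child Tax Credit: $294,900 meets or exceeds the $174,600 cutoff, so the credit is $0.
Total: $5,850 + $0 = $5,850.

$5,850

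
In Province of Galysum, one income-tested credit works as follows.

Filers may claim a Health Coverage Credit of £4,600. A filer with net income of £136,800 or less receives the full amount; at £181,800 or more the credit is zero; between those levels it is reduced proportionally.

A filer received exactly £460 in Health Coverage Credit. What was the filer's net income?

£177,300

£460 is 460/4,600 of the full £4,600, so 4,140/4,600 of the £45,000 range has been used: income = £136,800 + £45,000 × 4,140/4,600 = £177,300.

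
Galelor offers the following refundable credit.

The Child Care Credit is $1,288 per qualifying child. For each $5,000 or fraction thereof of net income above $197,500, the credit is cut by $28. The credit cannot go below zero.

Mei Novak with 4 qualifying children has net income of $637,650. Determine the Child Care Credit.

Child Care Credit: base = 4 × $1,288 = $5,152. income exceeds $197,500 by $440,150, which is 89 full-or-partial $5,000 increments; reduction = 89 × $28 = $2,492, leaving $2,660.

$2,660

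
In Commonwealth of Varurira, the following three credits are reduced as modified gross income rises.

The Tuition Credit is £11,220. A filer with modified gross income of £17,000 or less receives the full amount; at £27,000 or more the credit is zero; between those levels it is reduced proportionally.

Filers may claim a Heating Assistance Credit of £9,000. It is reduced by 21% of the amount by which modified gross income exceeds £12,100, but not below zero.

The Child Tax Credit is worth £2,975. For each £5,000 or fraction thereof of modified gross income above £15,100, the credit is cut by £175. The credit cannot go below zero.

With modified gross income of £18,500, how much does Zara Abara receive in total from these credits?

Tuition Credit: £18,500 is £1,500 into a £10,000 phase-out range, leaving 8,500/10,000 of the credit: £11,220 × 8,500/10,000 = £9,537.
Heating Assistance Credit: 21% of the £6,400 excess over £12,100 is £1,344; credit = £9,000 − £1,344 = £7,656.
Child Tax Credit: income exceeds £15,100 by £3,400, which is 1 full-or-partial £5,000 increment; reduction = 1 × £175 = £175, leaving £2,800.
Total: £9,537 + £7,656 + £2,800 = £19,993.

£19,993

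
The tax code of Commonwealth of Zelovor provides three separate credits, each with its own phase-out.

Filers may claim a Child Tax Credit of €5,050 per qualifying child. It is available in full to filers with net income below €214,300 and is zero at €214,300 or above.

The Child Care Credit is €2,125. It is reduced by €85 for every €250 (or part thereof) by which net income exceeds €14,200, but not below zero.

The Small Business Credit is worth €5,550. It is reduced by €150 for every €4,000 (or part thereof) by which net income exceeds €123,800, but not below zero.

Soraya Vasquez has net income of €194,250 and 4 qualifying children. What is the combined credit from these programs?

Child Tax Credit: base = 4 × €5,050 = €20,200. €194,250 is below the €214,300 cutoff, so the full €20,200 applies.
Child Care Credit: income exceeds €14,200 by €180,050 → 721 increments × €85 = €61,285 ≥ base, so the credit is €0.
Small Business Credit: income exceeds €123,800 by €70,450, which is 18 full-or-partial €4,000 increments; reduction = 18 × €150 = €2,700, leaving €2,850.
Total: €20,200 + €0 + €2,850 = €23,050.

€23,050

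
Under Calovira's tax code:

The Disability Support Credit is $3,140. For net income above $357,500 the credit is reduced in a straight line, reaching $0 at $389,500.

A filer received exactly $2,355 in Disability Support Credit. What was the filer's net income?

$2,355 is 2,355/3,140 of the full $3,140, so 785/3,140 of the $32,000 range has been used: income = $357,500 + $32,000 × 785/3,140 = $365,500.

$365,500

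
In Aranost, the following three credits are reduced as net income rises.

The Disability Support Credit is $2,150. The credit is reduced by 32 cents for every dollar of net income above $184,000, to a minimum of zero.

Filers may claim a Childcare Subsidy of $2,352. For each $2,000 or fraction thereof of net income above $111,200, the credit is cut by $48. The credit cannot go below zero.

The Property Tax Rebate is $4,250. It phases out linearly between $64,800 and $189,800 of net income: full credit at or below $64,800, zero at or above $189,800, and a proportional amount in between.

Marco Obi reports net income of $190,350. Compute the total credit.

Disability Support Credit: 32% of the $6,350 excess over $184,000 is $2,032; credit = $2,150 − $2,032 = $118.
Childcare Subsidy: income exceeds $111,200 by $79,150, which is 40 full-or-partial $2,000 increments; reduction = 40 × $48 = $1,920, leaving $432.
Property Tax Rebate: $190,350 is at or above $189,800, so the credit is $0.
Total: $118 + $432 + $0 = $550.

$550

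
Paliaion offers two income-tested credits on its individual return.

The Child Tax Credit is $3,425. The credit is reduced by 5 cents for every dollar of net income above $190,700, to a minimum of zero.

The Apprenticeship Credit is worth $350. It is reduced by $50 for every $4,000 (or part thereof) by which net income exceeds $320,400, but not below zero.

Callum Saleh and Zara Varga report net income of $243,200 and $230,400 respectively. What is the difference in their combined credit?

$640

Callum ($243,200): Child Tax Credit: 5% of the $52,500 excess over $190,700 is $2,625; credit = $3,425 − $2,625 = $800. Apprenticeship Credit: $243,200 is at or below the $320,400 threshold, so the full $350 applies. total $800 + $350 = $1,150
Zara ($230,400): Child Tax Credit: 5% of the $39,700 excess over $190,700 is $1,985; credit = $3,425 − $1,985 = $1,440. Apprenticeship Credit: $230,400 is at or below the $320,400 threshold, so the full $350 applies. total $1,440 + $350 = $1,790
Difference: |$1,150 − $1,790| = $640.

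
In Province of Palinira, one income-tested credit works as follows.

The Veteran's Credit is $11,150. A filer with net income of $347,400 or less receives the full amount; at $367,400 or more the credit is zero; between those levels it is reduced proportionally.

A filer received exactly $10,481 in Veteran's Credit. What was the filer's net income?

$10,481 is 10,481/11,150 of the full $11,150, so 669/11,150 of the $20,000 range has been used: income = $347,400 + $20,000 × 669/11,150 = $348,600.

$348,600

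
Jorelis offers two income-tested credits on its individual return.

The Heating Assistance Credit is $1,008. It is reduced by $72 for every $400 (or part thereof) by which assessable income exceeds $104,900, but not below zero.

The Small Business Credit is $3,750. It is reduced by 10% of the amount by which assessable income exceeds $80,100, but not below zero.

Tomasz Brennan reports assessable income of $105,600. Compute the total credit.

$2,064

Heating Assistance Credit: income exceeds $104,900 by $700, which is 2 full-or-partial $400 increments; reduction = 2 × $72 = $144, leaving $864.
Small Business Credit: 10% of the $25,500 excess over $80,100 is $2,550; credit = $3,750 − $2,550 = $1,200.
Total: $864 + $1,200 = $2,064.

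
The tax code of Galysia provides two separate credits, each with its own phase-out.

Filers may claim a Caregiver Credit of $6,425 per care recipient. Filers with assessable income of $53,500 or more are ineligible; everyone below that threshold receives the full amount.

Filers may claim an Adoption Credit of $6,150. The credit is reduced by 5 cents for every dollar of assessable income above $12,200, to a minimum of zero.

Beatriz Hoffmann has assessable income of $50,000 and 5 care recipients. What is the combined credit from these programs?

Caregiver Credit: base = 5 × $6,425 = $32,125. $50,000 is below the $53,500 cutoff, so the full $32,125 applies.
Adoption Credit: 5% of the $37,800 excess over $12,200 is $1,890; credit = $6,150 − $1,890 = $4,260.
Total: $32,125 + $4,260 = $36,385.

$36,385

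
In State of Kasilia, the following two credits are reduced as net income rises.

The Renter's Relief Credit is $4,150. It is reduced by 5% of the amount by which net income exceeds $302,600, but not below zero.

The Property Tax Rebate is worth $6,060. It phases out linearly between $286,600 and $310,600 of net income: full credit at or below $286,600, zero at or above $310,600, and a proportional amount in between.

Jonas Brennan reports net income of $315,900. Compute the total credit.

Renter's Relief Credit: 5% of the $13,300 excess over $302,600 is $665; credit = $4,150 − $665 = $3,485.
Property Tax Rebate: $315,900 is at or above $310,600, so the credit is $0.
Total: $3,485 + $0 = $3,485.

$3,485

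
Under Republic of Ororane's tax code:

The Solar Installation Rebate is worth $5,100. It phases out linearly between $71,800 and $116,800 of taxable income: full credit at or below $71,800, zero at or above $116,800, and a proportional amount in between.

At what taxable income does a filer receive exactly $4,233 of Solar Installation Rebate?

$4,233 is 4,233/5,100 of the full $5,100, so 867/5,100 of the $45,000 range has been used: income = $71,800 + $45,000 × 867/5,100 = $79,450.

$79,450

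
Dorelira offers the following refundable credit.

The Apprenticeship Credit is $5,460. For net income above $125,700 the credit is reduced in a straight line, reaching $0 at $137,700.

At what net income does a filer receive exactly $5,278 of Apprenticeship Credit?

$126,100

$5,278 is 5,278/5,460 of the full $5,460, so 182/5,460 of the $12,000 range has been used: income = $125,700 + $12,000 × 182/5,460 = $126,100.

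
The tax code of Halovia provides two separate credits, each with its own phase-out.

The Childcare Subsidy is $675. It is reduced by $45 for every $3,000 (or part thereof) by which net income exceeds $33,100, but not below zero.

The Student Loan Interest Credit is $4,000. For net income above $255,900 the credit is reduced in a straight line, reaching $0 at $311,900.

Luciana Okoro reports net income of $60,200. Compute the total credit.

Childcare Subsidy: income exceeds $33,100 by $27,100, which is 10 full-or-partial $3,000 increments; reduction = 10 × $45 = $450, leaving $225.
Student Loan Interest Credit: $60,200 is at or below the $255,900 threshold, so the full $4,000 applies.
Total: $225 + $4,000 = $4,225.

$4,225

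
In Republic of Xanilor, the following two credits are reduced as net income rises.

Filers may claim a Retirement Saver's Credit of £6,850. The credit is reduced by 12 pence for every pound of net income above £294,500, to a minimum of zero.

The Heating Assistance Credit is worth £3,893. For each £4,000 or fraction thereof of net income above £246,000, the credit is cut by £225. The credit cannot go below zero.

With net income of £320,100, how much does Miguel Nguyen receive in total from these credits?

Retirement Saver's Credit: 12% of the £25,600 excess over £294,500 is £3,072; credit = £6,850 − £3,072 = £3,778.
Heating Assistance Credit: income exceeds £246,000 by £74,100 → 19 increments × £225 = £4,275 ≥ base, so the credit is £0.
Total: £3,778 + £0 = £3,778.

£3,778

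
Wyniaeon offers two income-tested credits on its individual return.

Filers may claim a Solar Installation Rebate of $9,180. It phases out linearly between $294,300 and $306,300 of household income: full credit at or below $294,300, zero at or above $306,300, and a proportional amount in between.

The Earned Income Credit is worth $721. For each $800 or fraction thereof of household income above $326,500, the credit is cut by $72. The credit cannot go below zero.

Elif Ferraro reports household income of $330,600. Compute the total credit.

Solar Installation Rebate: $330,600 is at or above $306,300, so the credit is $0.
Earned Income Credit: income exceeds $326,500 by $4,100, which is 6 full-or-partial $800 increments; reduction = 6 × $72 = $432, leaving $289.
Total: $0 + $289 = $289.

$289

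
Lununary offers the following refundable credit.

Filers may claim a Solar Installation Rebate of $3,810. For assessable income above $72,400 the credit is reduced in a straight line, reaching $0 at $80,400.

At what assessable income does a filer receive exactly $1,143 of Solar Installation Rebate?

$78,000

$1,143 is 1,143/3,810 of the full $3,810, so 2,667/3,810 of the $8,000 range has been used: income = $72,400 + $8,000 × 2,667/3,810 = $78,000.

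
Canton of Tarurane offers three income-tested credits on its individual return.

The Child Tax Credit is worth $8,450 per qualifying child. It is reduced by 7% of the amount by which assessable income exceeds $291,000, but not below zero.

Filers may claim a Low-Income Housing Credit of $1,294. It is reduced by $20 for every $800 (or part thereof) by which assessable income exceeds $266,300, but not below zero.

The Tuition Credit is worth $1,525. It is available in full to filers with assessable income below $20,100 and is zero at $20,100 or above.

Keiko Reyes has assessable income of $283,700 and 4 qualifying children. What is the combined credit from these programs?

Child Tax Credit: base = 4 × $8,450 = $33,800. $283,700 is at or below the $291,000 threshold, so the full $33,800 applies.
Low-Income Housing Credit: income exceeds $266,300 by $17,400, which is 22 full-or-partial $800 increments; reduction = 22 × $20 = $440, leaving $854.
Tuition Credit: $283,700 meets or exceeds the $20,100 cutoff, so the credit is $0.
Total: $33,800 + $854 + $0 = $34,654.

$34,654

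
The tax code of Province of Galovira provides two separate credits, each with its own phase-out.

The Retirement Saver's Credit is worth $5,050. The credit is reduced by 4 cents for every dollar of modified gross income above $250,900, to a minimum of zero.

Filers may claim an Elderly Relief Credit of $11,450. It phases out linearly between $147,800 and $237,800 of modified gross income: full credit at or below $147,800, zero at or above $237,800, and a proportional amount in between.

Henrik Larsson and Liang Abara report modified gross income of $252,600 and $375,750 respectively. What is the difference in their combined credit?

$4,926

Henrik ($252,600): Retirement Saver's Credit: 4% of the $1,700 excess over $250,900 is $68; credit = $5,050 − $68 = $4,982. Elderly Relief Credit: $252,600 is at or above $237,800, so the credit is $0. total $4,982 + $0 = $4,982
Liang ($375,750): Retirement Saver's Credit: 4% of the $124,850 excess over $250,900 is $4,994; credit = $5,050 − $4,994 = $56. Elderly Relief Credit: $375,750 is at or above $237,800, so the credit is $0. total $56 + $0 = $56
Difference: |$4,982 − $56| = $4,926.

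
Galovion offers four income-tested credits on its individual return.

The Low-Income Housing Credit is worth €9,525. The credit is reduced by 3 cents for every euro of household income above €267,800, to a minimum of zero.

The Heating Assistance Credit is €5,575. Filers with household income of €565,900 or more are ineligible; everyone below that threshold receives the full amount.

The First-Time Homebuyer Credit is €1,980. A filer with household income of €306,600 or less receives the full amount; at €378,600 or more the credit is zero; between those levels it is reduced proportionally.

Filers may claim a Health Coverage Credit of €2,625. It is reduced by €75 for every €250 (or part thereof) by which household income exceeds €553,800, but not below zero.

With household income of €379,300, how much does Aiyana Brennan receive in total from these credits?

Low-Income Housing Credit: 3% of the €111,500 excess over €267,800 is €3,345; credit = €9,525 − €3,345 = €6,180.
Heating Assistance Credit: €379,300 is below the €565,900 cutoff, so the full €5,575 applies.
First-Time Homebuyer Credit: €379,300 is at or above €378,600, so the credit is €0.
Health Coverage Credit: €379,300 is at or below the €553,800 threshold, so the full €2,625 applies.
Total: €6,180 + €5,575 + €0 + €2,625 = €14,380.

€14,380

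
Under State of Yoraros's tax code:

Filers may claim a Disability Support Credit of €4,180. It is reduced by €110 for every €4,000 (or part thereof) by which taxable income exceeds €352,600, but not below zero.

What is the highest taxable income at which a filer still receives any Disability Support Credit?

€500,600

After 37 increments the reduction is 37 × €110 = €4,070, leaving €110; one more increment wipes it out. Increment 37 ends at excess 37 × €4,000 = €148,000, so the highest qualifying income is €352,600 + €148,000 = €500,600.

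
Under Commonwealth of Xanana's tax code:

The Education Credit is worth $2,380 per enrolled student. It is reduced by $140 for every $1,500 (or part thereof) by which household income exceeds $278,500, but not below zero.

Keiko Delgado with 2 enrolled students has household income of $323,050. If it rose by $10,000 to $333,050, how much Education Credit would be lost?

$560

At $323,050 — base = 2 × $2,380 = $4,760. income exceeds $278,500 by $44,550, which is 30 full-or-partial $1,500 increments; reduction = 30 × $140 = $4,200, leaving $560.
At $333,050 — base = 2 × $2,380 = $4,760. income exceeds $278,500 by $54,550 → 37 increments × $140 = $5,180 ≥ base, so the credit is $0.
Lost: $560 − $0 = $560.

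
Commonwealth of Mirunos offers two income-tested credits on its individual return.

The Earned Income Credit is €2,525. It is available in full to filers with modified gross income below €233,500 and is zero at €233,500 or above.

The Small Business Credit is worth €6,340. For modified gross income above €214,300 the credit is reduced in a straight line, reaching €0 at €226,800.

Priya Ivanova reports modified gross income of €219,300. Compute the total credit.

€6,329

Earned Income Credit: €219,300 is below the €233,500 cutoff, so the full €2,525 applies.
Small Business Credit: €219,300 is €5,000 into a €12,500 phase-out range, leaving 7,500/12,500 of the credit: €6,340 × 7,500/12,500 = €3,804.
Total: €2,525 + €3,804 = €6,329.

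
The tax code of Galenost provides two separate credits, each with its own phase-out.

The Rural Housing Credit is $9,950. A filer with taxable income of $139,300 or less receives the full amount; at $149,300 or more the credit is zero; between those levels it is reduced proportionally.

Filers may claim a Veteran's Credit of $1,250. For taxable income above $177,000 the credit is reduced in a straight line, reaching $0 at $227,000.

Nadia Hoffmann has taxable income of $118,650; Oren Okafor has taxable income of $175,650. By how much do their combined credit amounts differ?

Nadia ($118,650): Rural Housing Credit: $118,650 is at or below the $139,300 threshold, so the full $9,950 applies. Veteran's Credit: $118,650 is at or below the $177,000 threshold, so the full $1,250 applies. total $9,950 + $1,250 = $11,200
Oren ($175,650): Rural Housing Credit: $175,650 is at or above $149,300, so the credit is $0. Veteran's Credit: $175,650 is at or below the $177,000 threshold, so the full $1,250 applies. total $0 + $1,250 = $1,250
Difference: |$11,200 − $1,250| = $9,950.

$9,950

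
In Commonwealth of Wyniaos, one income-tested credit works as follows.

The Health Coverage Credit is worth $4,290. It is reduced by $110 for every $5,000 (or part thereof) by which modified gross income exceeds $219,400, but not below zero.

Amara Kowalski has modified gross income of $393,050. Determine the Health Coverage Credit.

Health Coverage Credit: income exceeds $219,400 by $173,650, which is 35 full-or-partial $5,000 increments; reduction = 35 × $110 = $3,850, leaving $440.

$440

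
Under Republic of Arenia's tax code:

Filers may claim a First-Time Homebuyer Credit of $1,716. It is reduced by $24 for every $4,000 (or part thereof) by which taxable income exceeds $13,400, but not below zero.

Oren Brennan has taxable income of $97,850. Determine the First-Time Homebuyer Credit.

First-Time Homebuyer Credit: income exceeds $13,400 by $84,450, which is 22 full-or-partial $4,000 increments; reduction = 22 × $24 = $528, leaving $1,188.

$1,188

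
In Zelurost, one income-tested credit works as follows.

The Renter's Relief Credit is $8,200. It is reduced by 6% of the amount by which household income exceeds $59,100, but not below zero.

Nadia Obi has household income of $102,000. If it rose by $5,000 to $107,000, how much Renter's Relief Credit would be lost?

At $102,000 — 6% of the $42,900 excess over $59,100 is $2,574; credit = $8,200 − $2,574 = $5,626.
At $107,000 — 6% of the $47,900 excess over $59,100 is $2,874; credit = $8,200 − $2,874 = $5,326.
Lost: $5,626 − $5,326 = $300.

$300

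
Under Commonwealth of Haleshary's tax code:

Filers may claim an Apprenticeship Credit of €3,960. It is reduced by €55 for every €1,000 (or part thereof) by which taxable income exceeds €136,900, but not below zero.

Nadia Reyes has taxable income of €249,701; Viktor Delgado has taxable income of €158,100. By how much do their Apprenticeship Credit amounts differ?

€2,750

Nadia (€249,701): Apprenticeship Credit: income exceeds €136,900 by €112,801 → 113 increments × €55 = €6,215 ≥ base, so the credit is €0.
Viktor (€158,100): Apprenticeship Credit: income exceeds €136,900 by €21,200, which is 22 full-or-partial €1,000 increments; reduction = 22 × €55 = €1,210, leaving €2,750.
Difference: |€0 − €2,750| = €2,750.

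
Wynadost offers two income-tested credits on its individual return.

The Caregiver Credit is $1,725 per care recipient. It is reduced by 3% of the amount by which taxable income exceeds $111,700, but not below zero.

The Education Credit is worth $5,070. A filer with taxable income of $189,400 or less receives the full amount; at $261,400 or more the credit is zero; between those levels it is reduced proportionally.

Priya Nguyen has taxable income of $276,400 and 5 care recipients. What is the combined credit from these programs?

$3,684

Caregiver Credit: base = 5 × $1,725 = $8,625. 3% of the $164,700 excess over $111,700 is $4,941; credit = $8,625 − $4,941 = $3,684.
Education Credit: $276,400 is at or above $261,400, so the credit is $0.
Total: $3,684 + $0 = $3,684.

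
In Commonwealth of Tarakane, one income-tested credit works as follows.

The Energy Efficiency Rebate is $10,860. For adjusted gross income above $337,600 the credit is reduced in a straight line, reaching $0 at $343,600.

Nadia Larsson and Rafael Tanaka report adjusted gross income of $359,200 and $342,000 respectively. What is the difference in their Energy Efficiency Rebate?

Nadia ($359,200): Energy Efficiency Rebate: $359,200 is at or above $343,600, so the credit is $0.
Rafael ($342,000): Energy Efficiency Rebate: $342,000 is $4,400 into a $6,000 phase-out range, leaving 1,600/6,000 of the credit: $10,860 × 1,600/6,000 = $2,896.
Difference: |$0 − $2,896| = $2,896.

$2,896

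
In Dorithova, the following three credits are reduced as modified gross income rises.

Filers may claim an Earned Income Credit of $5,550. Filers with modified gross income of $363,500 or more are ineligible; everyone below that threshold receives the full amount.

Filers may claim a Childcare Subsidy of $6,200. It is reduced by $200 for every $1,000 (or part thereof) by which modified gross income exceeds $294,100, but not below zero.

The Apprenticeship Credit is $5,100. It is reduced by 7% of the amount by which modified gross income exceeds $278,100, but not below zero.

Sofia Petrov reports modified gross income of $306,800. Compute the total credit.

Earned Income Credit: $306,800 is below the $363,500 cutoff, so the full $5,550 applies.
Childcare Subsidy: income exceeds $294,100 by $12,700, which is 13 full-or-partial $1,000 increments; reduction = 13 × $200 = $2,600, leaving $3,600.
Apprenticeship Credit: 7% of the $28,700 excess over $278,100 is $2,009; credit = $5,100 − $2,009 = $3,091.
Total: $5,550 + $3,600 + $3,091 = $12,241.

$12,241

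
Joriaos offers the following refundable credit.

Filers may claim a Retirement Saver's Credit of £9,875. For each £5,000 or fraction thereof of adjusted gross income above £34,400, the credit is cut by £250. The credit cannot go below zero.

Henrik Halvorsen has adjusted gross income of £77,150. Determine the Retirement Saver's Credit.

£7,625

Retirement Saver's Credit: income exceeds £34,400 by £42,750, which is 9 full-or-partial £5,000 increments; reduction = 9 × £250 = £2,250, leaving £7,625.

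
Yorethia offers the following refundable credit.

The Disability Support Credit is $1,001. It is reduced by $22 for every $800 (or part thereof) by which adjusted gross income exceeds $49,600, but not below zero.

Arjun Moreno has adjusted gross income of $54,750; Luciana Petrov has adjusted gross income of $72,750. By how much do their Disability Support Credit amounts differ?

Arjun ($54,750): Disability Support Credit: income exceeds $49,600 by $5,150, which is 7 full-or-partial $800 increments; reduction = 7 × $22 = $154, leaving $847.
Luciana ($72,750): Disability Support Credit: income exceeds $49,600 by $23,150, which is 29 full-or-partial $800 increments; reduction = 29 × $22 = $638, leaving $363.
Difference: |$847 − $363| = $484.

$484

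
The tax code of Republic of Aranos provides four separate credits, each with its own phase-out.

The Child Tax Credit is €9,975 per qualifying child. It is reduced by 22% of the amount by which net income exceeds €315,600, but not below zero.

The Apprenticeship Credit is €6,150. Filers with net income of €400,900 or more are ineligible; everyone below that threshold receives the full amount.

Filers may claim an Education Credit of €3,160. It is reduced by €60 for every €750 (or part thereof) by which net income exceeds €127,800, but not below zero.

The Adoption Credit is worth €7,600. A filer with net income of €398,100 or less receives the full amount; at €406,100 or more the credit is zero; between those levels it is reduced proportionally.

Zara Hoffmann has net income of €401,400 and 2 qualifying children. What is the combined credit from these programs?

€5,539

Child Tax Credit: base = 2 × €9,975 = €19,950. 22% of the €85,800 excess over €315,600 is €18,876; credit = €19,950 − €18,876 = €1,074.
Apprenticeship Credit: €401,400 meets or exceeds the €400,900 cutoff, so the credit is €0.
Education Credit: income exceeds €127,800 by €273,600 → 365 increments × €60 = €21,900 ≥ base, so the credit is €0.
Adoption Credit: €401,400 is €3,300 into a €8,000 phase-out range, leaving 4,700/8,000 of the credit: €7,600 × 4,700/8,000 = €4,465.
Total: €1,074 + €0 + €0 + €4,465 = €5,539.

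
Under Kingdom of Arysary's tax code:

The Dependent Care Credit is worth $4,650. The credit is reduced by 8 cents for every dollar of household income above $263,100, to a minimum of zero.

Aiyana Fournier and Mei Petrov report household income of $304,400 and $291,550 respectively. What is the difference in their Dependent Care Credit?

$1,028

Aiyana ($304,400): Dependent Care Credit: 8% of the $41,300 excess over $263,100 is $3,304; credit = $4,650 − $3,304 = $1,346.
Mei ($291,550): Dependent Care Credit: 8% of the $28,450 excess over $263,100 is $2,276; credit = $4,650 − $2,276 = $2,374.
Difference: |$1,346 − $2,374| = $1,028.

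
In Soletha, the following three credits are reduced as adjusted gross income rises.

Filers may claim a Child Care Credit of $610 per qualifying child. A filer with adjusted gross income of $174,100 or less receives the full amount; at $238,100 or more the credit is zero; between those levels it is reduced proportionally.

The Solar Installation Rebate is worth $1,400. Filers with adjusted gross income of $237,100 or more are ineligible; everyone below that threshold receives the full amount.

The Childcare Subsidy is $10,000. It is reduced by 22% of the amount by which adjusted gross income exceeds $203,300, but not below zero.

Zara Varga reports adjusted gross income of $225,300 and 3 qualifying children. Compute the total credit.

Child Care Credit: base = 3 × $610 = $1,830. $225,300 is $51,200 into a $64,000 phase-out range, leaving 12,800/64,000 of the credit: $1,830 × 12,800/64,000 = $366.
Solar Installation Rebate: $225,300 is below the $237,100 cutoff, so the full $1,400 applies.
Childcare Subsidy: 22% of the $22,000 excess over $203,300 is $4,840; credit = $10,000 − $4,840 = $5,160.
Total: $366 + $1,400 + $5,160 = $6,926.

$6,926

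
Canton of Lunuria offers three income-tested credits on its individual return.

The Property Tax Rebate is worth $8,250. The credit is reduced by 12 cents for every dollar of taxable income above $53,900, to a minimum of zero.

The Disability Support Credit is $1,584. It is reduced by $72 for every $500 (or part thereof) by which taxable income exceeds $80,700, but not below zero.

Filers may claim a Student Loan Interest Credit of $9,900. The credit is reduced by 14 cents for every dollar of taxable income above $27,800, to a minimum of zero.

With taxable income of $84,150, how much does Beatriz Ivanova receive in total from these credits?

$7,711

Property Tax Rebate: 12% of the $30,250 excess over $53,900 is $3,630; credit = $8,250 − $3,630 = $4,620.
Disability Support Credit: income exceeds $80,700 by $3,450, which is 7 full-or-partial $500 increments; reduction = 7 × $72 = $504, leaving $1,080.
Student Loan Interest Credit: 14% of the $56,350 excess over $27,800 is $7,889; credit = $9,900 − $7,889 = $2,011.
Total: $4,620 + $1,080 + $2,011 = $7,711.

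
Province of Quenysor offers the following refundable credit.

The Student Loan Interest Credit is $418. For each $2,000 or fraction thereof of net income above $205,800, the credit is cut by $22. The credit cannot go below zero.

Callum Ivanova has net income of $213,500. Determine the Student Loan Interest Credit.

Student Loan Interest Credit: income exceeds $205,800 by $7,700, which is 4 full-or-partial $2,000 increments; reduction = 4 × $22 = $88, leaving $330.

$330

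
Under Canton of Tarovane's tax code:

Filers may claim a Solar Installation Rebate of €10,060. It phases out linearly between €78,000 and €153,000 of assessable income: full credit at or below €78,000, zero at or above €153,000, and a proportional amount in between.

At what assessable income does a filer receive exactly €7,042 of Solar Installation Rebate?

€7,042 is 7,042/10,060 of the full €10,060, so 3,018/10,060 of the €75,000 range has been used: income = €78,000 + €75,000 × 3,018/10,060 = €100,500.

€100,500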